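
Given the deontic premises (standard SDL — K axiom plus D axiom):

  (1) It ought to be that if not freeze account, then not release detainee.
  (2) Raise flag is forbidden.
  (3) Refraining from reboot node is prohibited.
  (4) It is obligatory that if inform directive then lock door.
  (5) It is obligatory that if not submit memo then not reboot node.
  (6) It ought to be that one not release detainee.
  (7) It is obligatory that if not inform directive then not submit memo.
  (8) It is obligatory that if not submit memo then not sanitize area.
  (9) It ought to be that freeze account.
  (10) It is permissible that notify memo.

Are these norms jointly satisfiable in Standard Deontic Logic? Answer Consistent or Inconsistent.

Consistent

Premise 1 is O(¬freeze_account → ¬release_detainee); even if O(¬release_detainee) held, inferring O(¬freeze_account) would be affirming the consequent — invalid.
So O(¬freeze_account) is not derivable, and the apparent clash with O(freeze_account) does not arise.
A world satisfying every obligation exists (e.g. freeze_account=true, inform_directive=true, lock_door=true, notify_memo=false, raise_flag=false, reboot_node=true, release_detainee=false, sanitize_area=false, submit_memo=true); no atom is both obligatory and forbidden, so the set is consistent.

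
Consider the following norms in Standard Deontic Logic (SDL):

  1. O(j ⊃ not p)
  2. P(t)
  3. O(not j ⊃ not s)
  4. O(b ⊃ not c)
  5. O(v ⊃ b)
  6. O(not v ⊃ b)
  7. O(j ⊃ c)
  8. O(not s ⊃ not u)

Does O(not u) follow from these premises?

Premises 5 and 6 cover both cases: O(v ⊃ b) and O(not v ⊃ b). Since v ∨ not v is a tautology, O(b) follows.
From O(b) and premise 4, O(b ⊃ not c), we obtain O(not c).
Premise 7, O(j ⊃ c), contraposes to O(not c ⊃ not j); with O(not c) we get O(not j).
Premise 3 is O(not j ⊃ not s); since O(not j), deontic closure gives O(not s).
Premise 8 is O(not s ⊃ not u); since O(not s), deontic closure gives O(not u).
Premises 1, 2 do not contribute to this derivation.
So O(not u) follows.

Yes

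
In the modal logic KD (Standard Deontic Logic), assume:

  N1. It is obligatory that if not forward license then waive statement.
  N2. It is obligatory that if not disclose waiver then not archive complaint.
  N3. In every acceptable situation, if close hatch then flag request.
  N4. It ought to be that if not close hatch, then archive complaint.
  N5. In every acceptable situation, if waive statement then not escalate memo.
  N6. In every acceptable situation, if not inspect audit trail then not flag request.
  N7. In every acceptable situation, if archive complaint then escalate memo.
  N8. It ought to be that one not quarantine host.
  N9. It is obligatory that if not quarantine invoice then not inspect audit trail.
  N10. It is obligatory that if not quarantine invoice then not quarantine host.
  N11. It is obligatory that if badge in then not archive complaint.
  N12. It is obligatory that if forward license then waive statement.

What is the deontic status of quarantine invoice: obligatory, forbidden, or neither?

By case analysis on forward_license: premise 12 gives O(forward_license → waive_statement) and premise 1 gives O(¬forward_license → waive_statement), so O(waive_statement) either way.
Premise 5 is O(waive_statement → ¬escalate_memo); since O(waive_statement), deontic closure gives O(¬escalate_memo).
Premise 7, O(archive_complaint → escalate_memo), contraposes to O(¬escalate_memo → ¬archive_complaint); with O(¬escalate_memo) we get O(¬archive_complaint).
Premise 4, O(¬close_hatch → archive_complaint), contraposes to O(¬archive_complaint → close_hatch); with O(¬archive_complaint) we get O(close_hatch).
Applying K to premise 3 (O(close_hatch → flag_request)) and O(close_hatch) yields O(flag_request).
Premise 6, O(¬inspect_audit_trail → ¬flag_request), contraposes to O(flag_request → inspect_audit_trail); with O(flag_request) we get O(inspect_audit_trail).
Premise 9 is O(¬quarantine_invoice → ¬inspect_audit_trail); contrapositively O(inspect_audit_trail → quarantine_invoice). Since O(inspect_audit_trail) holds, K gives O(quarantine_invoice).
Premises 2, 8, 10, 11 do not contribute to this derivation.
Hence quarantine_invoice is obligatory.

Obligatory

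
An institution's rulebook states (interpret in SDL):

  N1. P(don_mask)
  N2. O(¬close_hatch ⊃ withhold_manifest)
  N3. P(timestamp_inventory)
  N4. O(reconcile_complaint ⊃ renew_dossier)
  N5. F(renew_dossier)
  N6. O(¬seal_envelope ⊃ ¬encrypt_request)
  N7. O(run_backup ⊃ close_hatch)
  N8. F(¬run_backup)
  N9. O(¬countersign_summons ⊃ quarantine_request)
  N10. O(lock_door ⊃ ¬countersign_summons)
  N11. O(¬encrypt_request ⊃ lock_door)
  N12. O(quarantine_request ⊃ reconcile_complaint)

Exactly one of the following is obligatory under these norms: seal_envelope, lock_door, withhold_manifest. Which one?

Premise 5 is F(renew_dossier), i.e. O(¬renew_dossier).
Premise 4 is O(reconcile_complaint ⊃ renew_dossier); contrapositively O(¬renew_dossier ⊃ ¬reconcile_complaint). Since O(¬renew_dossier) holds, K gives O(¬reconcile_complaint).
Premise 12 is O(quarantine_request ⊃ reconcile_complaint); contrapositively O(¬reconcile_complaint ⊃ ¬quarantine_request). Since O(¬reconcile_complaint) holds, K gives O(¬quarantine_request).
Premise 9 is O(¬countersign_summons ⊃ quarantine_request); contrapositively O(¬quarantine_request ⊃ countersign_summons). Since O(¬quarantine_request) holds, K gives O(countersign_summons).
The contrapositive of premise 10 (O(lock_door ⊃ ¬countersign_summons)) is O(countersign_summons ⊃ ¬lock_door), and O(countersign_summons) is already established, so O(¬lock_door).
Premise 11 is O(¬encrypt_request ⊃ lock_door); contrapositively O(¬lock_door ⊃ encrypt_request). Since O(¬lock_door) holds, K gives O(encrypt_request).
Premise 6 is O(¬seal_envelope ⊃ ¬encrypt_request); contrapositively O(encrypt_request ⊃ seal_envelope). Since O(encrypt_request) holds, K gives O(seal_envelope).
So O(seal_envelope) holds — seal_envelope is obligatory. None of the other listed options is made obligatory by any chain of premises.

seal_envelope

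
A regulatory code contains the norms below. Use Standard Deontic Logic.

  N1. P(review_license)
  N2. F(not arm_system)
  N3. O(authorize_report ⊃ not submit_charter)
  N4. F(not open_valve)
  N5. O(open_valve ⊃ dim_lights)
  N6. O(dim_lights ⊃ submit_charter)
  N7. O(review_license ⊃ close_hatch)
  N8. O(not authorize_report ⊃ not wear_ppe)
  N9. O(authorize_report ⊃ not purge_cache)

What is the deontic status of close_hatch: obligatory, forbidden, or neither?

Premise 7 is O(review_license ⊃ close_hatch), but O(review_license) is not derivable from the premises (the permission P(review_license) asserts only not O(not review_license), not O(review_license)), so it does not yield O(close_hatch).
No premise or chain of K-axiom applications forces O(close_hatch), and none forces O(not close_hatch). So close_hatch is neither obligatory nor forbidden under these norms.

Neither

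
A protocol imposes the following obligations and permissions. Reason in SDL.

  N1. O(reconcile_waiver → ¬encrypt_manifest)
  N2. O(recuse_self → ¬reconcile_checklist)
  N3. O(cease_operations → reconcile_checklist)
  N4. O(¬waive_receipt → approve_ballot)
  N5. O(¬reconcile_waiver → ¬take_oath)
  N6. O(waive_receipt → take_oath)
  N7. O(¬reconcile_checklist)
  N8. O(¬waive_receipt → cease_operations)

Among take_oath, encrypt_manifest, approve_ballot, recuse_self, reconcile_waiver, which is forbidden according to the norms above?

From premise 7 we have O(¬reconcile_checklist).
Premise 3 is O(cease_operations → reconcile_checklist); contrapositively O(¬reconcile_checklist → ¬cease_operations). Since O(¬reconcile_checklist) holds, K gives O(¬cease_operations).
The contrapositive of premise 8 (O(¬waive_receipt → cease_operations)) is O(¬cease_operations → waive_receipt), and O(¬cease_operations) is already established, so O(waive_receipt).
Applying K to premise 6 (O(waive_receipt → take_oath)) and O(waive_receipt) yields O(take_oath).
Premise 5, O(¬reconcile_waiver → ¬take_oath), contraposes to O(take_oath → reconcile_waiver); with O(take_oath) we get O(reconcile_waiver).
With premise 1, O(reconcile_waiver → ¬encrypt_manifest), the K-axiom yields O(¬encrypt_manifest).
So O(¬encrypt_manifest) holds, i.e. encrypt_manifest is forbidden. None of the other listed options is forbidden under the premises.

encrypt_manifest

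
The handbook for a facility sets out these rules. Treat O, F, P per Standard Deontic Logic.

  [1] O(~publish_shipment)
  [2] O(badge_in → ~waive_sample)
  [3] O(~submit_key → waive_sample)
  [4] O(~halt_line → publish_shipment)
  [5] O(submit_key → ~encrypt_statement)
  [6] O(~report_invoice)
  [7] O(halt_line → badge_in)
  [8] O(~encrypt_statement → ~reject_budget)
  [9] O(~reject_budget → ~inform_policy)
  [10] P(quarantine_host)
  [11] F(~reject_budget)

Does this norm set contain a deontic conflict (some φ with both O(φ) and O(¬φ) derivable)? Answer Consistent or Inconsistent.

Premise 11 is F(~reject_budget), i.e. O(reject_budget).
The contrapositive of premise 8 (O(~encrypt_statement → ~reject_budget)) is O(reject_budget → encrypt_statement), and O(reject_budget) is already established, so O(encrypt_statement).
Premise 5, O(submit_key → ~encrypt_statement), contraposes to O(encrypt_statement → ~submit_key); with O(encrypt_statement) we get O(~submit_key).
Premise 3 is O(~submit_key → waive_sample); since O(~submit_key), deontic closure gives O(waive_sample).
The contrapositive of premise 2 (O(badge_in → ~waive_sample)) is O(waive_sample → ~badge_in), and O(waive_sample) is already established, so O(~badge_in).
Premise 7 is O(halt_line → badge_in); contrapositively O(~badge_in → ~halt_line). Since O(~badge_in) holds, K gives O(~halt_line).
From O(~halt_line) and premise 4, O(~halt_line → publish_shipment), we obtain O(publish_shipment).
But premise 1 directly asserts O(~publish_shipment).
We now have both O(publish_shipment) and O(~publish_shipment) — publish_shipment is simultaneously obligatory and forbidden, violating the D-axiom.

Inconsistent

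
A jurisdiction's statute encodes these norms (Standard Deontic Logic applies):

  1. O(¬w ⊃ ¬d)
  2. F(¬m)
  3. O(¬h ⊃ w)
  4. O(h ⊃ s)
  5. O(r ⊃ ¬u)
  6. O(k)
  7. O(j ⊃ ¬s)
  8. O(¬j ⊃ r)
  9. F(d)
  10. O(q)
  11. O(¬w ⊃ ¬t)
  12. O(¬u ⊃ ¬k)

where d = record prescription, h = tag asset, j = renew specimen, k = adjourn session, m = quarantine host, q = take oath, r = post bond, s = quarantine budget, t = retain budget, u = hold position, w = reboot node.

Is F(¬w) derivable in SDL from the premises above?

Premise 6 states O(k) outright.
Premise 12, O(¬u ⊃ ¬k), contraposes to O(k ⊃ u); with O(k) we get O(u).
Premise 5 is O(r ⊃ ¬u); contrapositively O(u ⊃ ¬r). Since O(u) holds, K gives O(¬r).
Premise 8 is O(¬j ⊃ r); contrapositively O(¬r ⊃ j). Since O(¬r) holds, K gives O(j).
From O(j) and premise 7, O(j ⊃ ¬s), we obtain O(¬s).
Premise 4, O(h ⊃ s), contraposes to O(¬s ⊃ ¬h); with O(¬s) we get O(¬h).
With premise 3, O(¬h ⊃ w), the K-axiom yields O(w).
Premises 1, 2, 9, 10, 11 do not contribute to this derivation.
So O(w) holds, i.e. F(¬w). The claim follows.

Yes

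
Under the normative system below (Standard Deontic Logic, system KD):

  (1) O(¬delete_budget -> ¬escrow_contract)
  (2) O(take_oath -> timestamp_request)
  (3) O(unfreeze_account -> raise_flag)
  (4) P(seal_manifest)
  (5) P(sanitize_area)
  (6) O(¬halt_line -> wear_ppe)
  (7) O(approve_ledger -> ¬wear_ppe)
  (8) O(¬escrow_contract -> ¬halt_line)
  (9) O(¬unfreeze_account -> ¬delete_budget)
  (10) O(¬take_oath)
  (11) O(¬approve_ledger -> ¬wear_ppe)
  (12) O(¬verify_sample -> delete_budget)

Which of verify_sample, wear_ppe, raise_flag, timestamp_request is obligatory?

raise_flag

By case analysis on approve_ledger: premise 7 gives O(approve_ledger -> ¬wear_ppe) and premise 11 gives O(¬approve_ledger -> ¬wear_ppe), so O(¬wear_ppe) either way.
Premise 6, O(¬halt_line -> wear_ppe), contraposes to O(¬wear_ppe -> halt_line); with O(¬wear_ppe) we get O(halt_line).
Premise 8 is O(¬escrow_contract -> ¬halt_line); contrapositively O(halt_line -> escrow_contract). Since O(halt_line) holds, K gives O(escrow_contract).
Premise 1 is O(¬delete_budget -> ¬escrow_contract); contrapositively O(escrow_contract -> delete_budget). Since O(escrow_contract) holds, K gives O(delete_budget).
Premise 9, O(¬unfreeze_account -> ¬delete_budget), contraposes to O(delete_budget -> unfreeze_account); with O(delete_budget) we get O(unfreeze_account).
Premise 3 is O(unfreeze_account -> raise_flag); since O(unfreeze_account), deontic closure gives O(raise_flag).
So O(raise_flag) holds — raise_flag is obligatory. None of the other listed options is made obligatory by any chain of premises.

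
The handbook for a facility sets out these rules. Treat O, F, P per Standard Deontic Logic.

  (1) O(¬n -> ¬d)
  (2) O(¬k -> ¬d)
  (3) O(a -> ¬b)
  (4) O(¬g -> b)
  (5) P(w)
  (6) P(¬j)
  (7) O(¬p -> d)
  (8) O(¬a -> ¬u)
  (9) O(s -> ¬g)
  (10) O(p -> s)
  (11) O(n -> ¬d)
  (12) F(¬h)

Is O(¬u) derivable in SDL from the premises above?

Premises 11 and 1 cover both cases: O(n -> ¬d) and O(¬n -> ¬d). Since n ∨ ¬n is a tautology, O(¬d) follows.
Premise 7 is O(¬p -> d); contrapositively O(¬d -> p). Since O(¬d) holds, K gives O(p).
Premise 10 is O(p -> s); since O(p), deontic closure gives O(s).
Applying K to premise 9 (O(s -> ¬g)) and O(s) yields O(¬g).
From O(¬g) and premise 4, O(¬g -> b), we obtain O(b).
Premise 3 is O(a -> ¬b); contrapositively O(b -> ¬a). Since O(b) holds, K gives O(¬a).
With premise 8, O(¬a -> ¬u), the K-axiom yields O(¬u).
Premises 2, 5, 6, 12 do not contribute to this derivation.
So O(¬u) follows.

Yes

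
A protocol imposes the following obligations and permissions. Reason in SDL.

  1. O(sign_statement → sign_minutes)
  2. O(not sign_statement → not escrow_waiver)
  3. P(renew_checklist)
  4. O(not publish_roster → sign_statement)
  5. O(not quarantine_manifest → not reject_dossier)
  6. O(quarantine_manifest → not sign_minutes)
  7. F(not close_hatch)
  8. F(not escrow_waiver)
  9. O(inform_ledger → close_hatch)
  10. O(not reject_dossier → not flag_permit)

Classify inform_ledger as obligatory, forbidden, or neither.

Premise 9 is O(inform_ledger → close_hatch); even if O(close_hatch) held, inferring O(inform_ledger) would be affirming the consequent — invalid.
No premise or chain of K-axiom applications forces O(inform_ledger), and none forces O(not inform_ledger). So inform_ledger is neither obligatory nor forbidden under these norms.

Neither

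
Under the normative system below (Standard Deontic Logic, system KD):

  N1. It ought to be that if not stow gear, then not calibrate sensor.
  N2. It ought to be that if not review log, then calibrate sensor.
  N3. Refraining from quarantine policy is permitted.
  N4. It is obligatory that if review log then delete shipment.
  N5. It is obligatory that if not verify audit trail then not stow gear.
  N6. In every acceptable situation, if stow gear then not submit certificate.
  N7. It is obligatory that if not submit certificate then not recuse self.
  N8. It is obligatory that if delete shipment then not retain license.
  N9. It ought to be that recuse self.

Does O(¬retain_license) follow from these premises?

Yes

From premise 9 we have O(recuse_self).
Premise 7, O(¬submit_certificate → ¬recuse_self), contraposes to O(recuse_self → submit_certificate); with O(recuse_self) we get O(submit_certificate).
Premise 6 is O(stow_gear → ¬submit_certificate); contrapositively O(submit_certificate → ¬stow_gear). Since O(submit_certificate) holds, K gives O(¬stow_gear).
From O(¬stow_gear) and premise 1, O(¬stow_gear → ¬calibrate_sensor), we obtain O(¬calibrate_sensor).
Premise 2 is O(¬review_log → calibrate_sensor); contrapositively O(¬calibrate_sensor → review_log). Since O(¬calibrate_sensor) holds, K gives O(review_log).
With premise 4, O(review_log → delete_shipment), the K-axiom yields O(delete_shipment).
Premise 8 is O(delete_shipment → ¬retain_license); since O(delete_shipment), deontic closure gives O(¬retain_license).
Premises 3, 5 do not contribute to this derivation.
So O(¬retain_license) follows.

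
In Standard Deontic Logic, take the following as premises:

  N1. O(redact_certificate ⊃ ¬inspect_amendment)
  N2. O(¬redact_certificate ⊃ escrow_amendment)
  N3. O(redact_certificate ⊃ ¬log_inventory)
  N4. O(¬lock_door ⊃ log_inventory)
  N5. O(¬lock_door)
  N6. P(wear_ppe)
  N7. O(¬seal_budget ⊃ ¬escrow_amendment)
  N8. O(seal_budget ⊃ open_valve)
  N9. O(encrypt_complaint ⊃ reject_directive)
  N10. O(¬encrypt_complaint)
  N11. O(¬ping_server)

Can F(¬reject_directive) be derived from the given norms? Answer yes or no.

No

Premise 9 is O(encrypt_complaint ⊃ reject_directive), but O(encrypt_complaint) is not derivable from the premises, so it does not yield O(reject_directive).
No other premise forces O(reject_directive). An ideal world satisfying every premise can still have ¬reject_directive true, so F(¬reject_directive) is not derivable.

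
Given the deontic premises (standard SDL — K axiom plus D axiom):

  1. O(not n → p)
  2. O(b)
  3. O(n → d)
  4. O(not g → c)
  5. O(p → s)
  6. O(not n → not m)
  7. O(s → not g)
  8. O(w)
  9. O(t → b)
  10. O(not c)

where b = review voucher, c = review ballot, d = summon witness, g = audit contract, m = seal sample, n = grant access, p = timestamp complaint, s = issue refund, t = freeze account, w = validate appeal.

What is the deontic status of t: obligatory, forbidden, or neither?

Neither

Premise 9 is O(t → b); even if O(b) held, inferring O(t) would be affirming the consequent — invalid.
No premise or chain of K-axiom applications forces O(t), and none forces O(not t). So t is neither obligatory nor forbidden under these norms.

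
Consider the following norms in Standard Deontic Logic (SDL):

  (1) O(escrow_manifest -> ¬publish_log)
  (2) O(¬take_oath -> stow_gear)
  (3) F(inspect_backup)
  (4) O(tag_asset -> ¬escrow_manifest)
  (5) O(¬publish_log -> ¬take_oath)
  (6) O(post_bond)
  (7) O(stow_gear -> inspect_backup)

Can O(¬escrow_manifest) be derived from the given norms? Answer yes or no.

Premise 3, F(inspect_backup), is equivalent to O(¬inspect_backup).
Premise 7 is O(stow_gear -> inspect_backup); contrapositively O(¬inspect_backup -> ¬stow_gear). Since O(¬inspect_backup) holds, K gives O(¬stow_gear).
The contrapositive of premise 2 (O(¬take_oath -> stow_gear)) is O(¬stow_gear -> take_oath), and O(¬stow_gear) is already established, so O(take_oath).
Premise 5, O(¬publish_log -> ¬take_oath), contraposes to O(take_oath -> publish_log); with O(take_oath) we get O(publish_log).
Premise 1, O(escrow_manifest -> ¬publish_log), contraposes to O(publish_log -> ¬escrow_manifest); with O(publish_log) we get O(¬escrow_manifest).
Premises 4, 6 do not contribute to this derivation.
So O(¬escrow_manifest) follows.

Yes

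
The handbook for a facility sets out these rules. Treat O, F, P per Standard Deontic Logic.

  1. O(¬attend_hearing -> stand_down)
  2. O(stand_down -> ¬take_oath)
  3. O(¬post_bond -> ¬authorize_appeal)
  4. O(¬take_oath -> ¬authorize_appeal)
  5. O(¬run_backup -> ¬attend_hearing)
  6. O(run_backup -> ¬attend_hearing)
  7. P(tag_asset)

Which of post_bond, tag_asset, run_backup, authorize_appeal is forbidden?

Premises 5 and 6 cover both cases: O(¬run_backup -> ¬attend_hearing) and O(run_backup -> ¬attend_hearing). Since ¬run_backup ∨ run_backup is a tautology, O(¬attend_hearing) follows.
With premise 1, O(¬attend_hearing -> stand_down), the K-axiom yields O(stand_down).
Premise 2 is O(stand_down -> ¬take_oath); since O(stand_down), deontic closure gives O(¬take_oath).
Premise 4 is O(¬take_oath -> ¬authorize_appeal); since O(¬take_oath), deontic closure gives O(¬authorize_appeal).
So O(¬authorize_appeal) holds, i.e. authorize_appeal is forbidden. None of the other listed options is forbidden under the premises.

authorize_appeal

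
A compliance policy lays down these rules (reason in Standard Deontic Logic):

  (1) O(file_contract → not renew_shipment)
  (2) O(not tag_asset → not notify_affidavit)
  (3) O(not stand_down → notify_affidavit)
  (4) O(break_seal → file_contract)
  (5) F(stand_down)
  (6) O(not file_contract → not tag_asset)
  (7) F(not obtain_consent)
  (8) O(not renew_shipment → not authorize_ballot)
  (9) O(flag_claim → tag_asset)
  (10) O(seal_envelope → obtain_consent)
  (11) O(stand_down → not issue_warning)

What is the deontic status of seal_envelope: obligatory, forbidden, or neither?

Neither

Premise 10 is O(seal_envelope → obtain_consent); even if O(obtain_consent) held, inferring O(seal_envelope) would be affirming the consequent — invalid.
No premise or chain of K-axiom applications forces O(seal_envelope), and none forces O(not seal_envelope). So seal_envelope is neither obligatory nor forbidden under these norms.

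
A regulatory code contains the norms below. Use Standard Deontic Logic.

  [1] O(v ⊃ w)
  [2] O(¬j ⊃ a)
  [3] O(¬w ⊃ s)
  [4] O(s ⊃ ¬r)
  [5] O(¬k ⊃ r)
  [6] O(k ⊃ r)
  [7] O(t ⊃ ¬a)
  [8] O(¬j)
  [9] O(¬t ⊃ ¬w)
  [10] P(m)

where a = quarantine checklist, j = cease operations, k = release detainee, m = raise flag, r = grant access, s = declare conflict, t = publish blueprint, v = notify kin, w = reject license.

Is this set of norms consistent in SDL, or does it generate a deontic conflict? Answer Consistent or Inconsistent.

Inconsistent

By case analysis on k: premise 6 gives O(k ⊃ r) and premise 5 gives O(¬k ⊃ r), so O(r) either way.
The contrapositive of premise 4 (O(s ⊃ ¬r)) is O(r ⊃ ¬s), and O(r) is already established, so O(¬s).
The contrapositive of premise 3 (O(¬w ⊃ s)) is O(¬s ⊃ w), and O(¬s) is already established, so O(w).
Premise 9 is O(¬t ⊃ ¬w); contrapositively O(w ⊃ t). Since O(w) holds, K gives O(t).
Premise 7 is O(t ⊃ ¬a); since O(t), deontic closure gives O(¬a).
Premise 2, O(¬j ⊃ a), contraposes to O(¬a ⊃ j); with O(¬a) we get O(j).
But premise 8 directly asserts O(¬j).
We now have both O(j) and O(¬j) — j is simultaneously obligatory and forbidden, violating the D-axiom.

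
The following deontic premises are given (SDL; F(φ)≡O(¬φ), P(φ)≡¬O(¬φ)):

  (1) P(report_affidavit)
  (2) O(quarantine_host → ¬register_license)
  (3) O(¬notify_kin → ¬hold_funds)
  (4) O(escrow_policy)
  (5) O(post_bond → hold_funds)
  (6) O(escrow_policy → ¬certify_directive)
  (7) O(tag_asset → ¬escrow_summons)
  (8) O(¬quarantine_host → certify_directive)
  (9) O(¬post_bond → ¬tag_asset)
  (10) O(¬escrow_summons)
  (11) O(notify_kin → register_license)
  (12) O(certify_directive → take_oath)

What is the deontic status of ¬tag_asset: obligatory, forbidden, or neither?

From premise 4 we have O(escrow_policy).
Premise 6 is O(escrow_policy → ¬certify_directive); since O(escrow_policy), deontic closure gives O(¬certify_directive).
Premise 8, O(¬quarantine_host → certify_directive), contraposes to O(¬certify_directive → quarantine_host); with O(¬certify_directive) we get O(quarantine_host).
With premise 2, O(quarantine_host → ¬register_license), the K-axiom yields O(¬register_license).
The contrapositive of premise 11 (O(notify_kin → register_license)) is O(¬register_license → ¬notify_kin), and O(¬register_license) is already established, so O(¬notify_kin).
From O(¬notify_kin) and premise 3, O(¬notify_kin → ¬hold_funds), we obtain O(¬hold_funds).
Premise 5 is O(post_bond → hold_funds); contrapositively O(¬hold_funds → ¬post_bond). Since O(¬hold_funds) holds, K gives O(¬post_bond).
Premise 9 is O(¬post_bond → ¬tag_asset); since O(¬post_bond), deontic closure gives O(¬tag_asset).
Premises 1, 7, 10, 12 do not contribute to this derivation.
Hence ¬tag_asset is obligatory.

Obligatory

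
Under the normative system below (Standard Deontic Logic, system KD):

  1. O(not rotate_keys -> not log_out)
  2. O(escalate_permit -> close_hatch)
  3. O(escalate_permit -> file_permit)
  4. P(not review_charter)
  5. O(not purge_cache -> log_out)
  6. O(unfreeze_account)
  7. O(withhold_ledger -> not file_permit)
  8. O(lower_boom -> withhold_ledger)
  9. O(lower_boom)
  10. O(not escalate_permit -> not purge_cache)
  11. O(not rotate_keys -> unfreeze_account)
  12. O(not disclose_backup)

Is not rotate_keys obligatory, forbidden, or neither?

Forbidden

From premise 9 we have O(lower_boom).
Applying K to premise 8 (O(lower_boom -> withhold_ledger)) and O(lower_boom) yields O(withhold_ledger).
With premise 7, O(withhold_ledger -> not file_permit), the K-axiom yields O(not file_permit).
Premise 3, O(escalate_permit -> file_permit), contraposes to O(not file_permit -> not escalate_permit); with O(not file_permit) we get O(not escalate_permit).
With premise 10, O(not escalate_permit -> not purge_cache), the K-axiom yields O(not purge_cache).
Premise 5 is O(not purge_cache -> log_out); since O(not purge_cache), deontic closure gives O(log_out).
Premise 1 is O(not rotate_keys -> not log_out); contrapositively O(log_out -> rotate_keys). Since O(log_out) holds, K gives O(rotate_keys).
Premises 2, 4, 6, 11, 12 do not contribute to this derivation.
Thus O(rotate_keys), which is F(not rotate_keys): not rotate_keys is forbidden.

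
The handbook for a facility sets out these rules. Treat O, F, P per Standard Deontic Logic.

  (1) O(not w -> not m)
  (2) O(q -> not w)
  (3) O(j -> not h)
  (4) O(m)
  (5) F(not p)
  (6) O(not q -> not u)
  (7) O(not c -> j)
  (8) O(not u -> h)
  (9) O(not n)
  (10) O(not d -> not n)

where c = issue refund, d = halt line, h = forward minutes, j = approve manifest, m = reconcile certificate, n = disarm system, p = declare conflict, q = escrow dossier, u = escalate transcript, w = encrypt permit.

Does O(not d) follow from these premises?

No

Premise 10 is O(not d -> not n); even if O(not n) held, inferring O(not d) would be affirming the consequent — invalid.
No other premise forces O(not d). An ideal world satisfying every premise can still have not d false, so O(not d) is not derivable.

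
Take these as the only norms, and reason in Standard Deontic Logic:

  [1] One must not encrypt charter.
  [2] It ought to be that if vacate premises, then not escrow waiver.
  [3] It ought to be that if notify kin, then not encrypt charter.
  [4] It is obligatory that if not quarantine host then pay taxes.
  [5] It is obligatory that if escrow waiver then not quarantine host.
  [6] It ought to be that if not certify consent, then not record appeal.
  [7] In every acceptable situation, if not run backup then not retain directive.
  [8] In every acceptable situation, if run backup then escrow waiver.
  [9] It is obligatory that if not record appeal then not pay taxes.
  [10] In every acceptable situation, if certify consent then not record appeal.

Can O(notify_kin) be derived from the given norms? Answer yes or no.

Premise 3 is O(notify_kin → ¬encrypt_charter); even if O(¬encrypt_charter) held, inferring O(notify_kin) would be affirming the consequent — invalid.
No other premise forces O(notify_kin). An ideal world satisfying every premise can still have notify_kin false, so O(notify_kin) is not derivable.

No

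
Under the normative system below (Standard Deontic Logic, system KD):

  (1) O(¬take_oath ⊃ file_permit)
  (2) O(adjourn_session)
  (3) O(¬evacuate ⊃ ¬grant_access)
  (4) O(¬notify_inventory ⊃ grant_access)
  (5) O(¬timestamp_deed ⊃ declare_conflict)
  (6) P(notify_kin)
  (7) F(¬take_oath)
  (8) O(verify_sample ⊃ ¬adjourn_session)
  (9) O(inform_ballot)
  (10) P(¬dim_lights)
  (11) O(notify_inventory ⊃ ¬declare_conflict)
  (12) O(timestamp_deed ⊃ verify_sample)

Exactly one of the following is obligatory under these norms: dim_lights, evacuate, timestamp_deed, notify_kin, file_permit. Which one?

evacuate

Premise 2 states O(adjourn_session) outright.
Premise 8 is O(verify_sample ⊃ ¬adjourn_session); contrapositively O(adjourn_session ⊃ ¬verify_sample). Since O(adjourn_session) holds, K gives O(¬verify_sample).
Premise 12 is O(timestamp_deed ⊃ verify_sample); contrapositively O(¬verify_sample ⊃ ¬timestamp_deed). Since O(¬verify_sample) holds, K gives O(¬timestamp_deed).
With premise 5, O(¬timestamp_deed ⊃ declare_conflict), the K-axiom yields O(declare_conflict).
Premise 11 is O(notify_inventory ⊃ ¬declare_conflict); contrapositively O(declare_conflict ⊃ ¬notify_inventory). Since O(declare_conflict) holds, K gives O(¬notify_inventory).
Applying K to premise 4 (O(¬notify_inventory ⊃ grant_access)) and O(¬notify_inventory) yields O(grant_access).
Premise 3 is O(¬evacuate ⊃ ¬grant_access); contrapositively O(grant_access ⊃ evacuate). Since O(grant_access) holds, K gives O(evacuate).
So O(evacuate) holds — evacuate is obligatory. None of the other listed options is made obligatory by any chain of premises.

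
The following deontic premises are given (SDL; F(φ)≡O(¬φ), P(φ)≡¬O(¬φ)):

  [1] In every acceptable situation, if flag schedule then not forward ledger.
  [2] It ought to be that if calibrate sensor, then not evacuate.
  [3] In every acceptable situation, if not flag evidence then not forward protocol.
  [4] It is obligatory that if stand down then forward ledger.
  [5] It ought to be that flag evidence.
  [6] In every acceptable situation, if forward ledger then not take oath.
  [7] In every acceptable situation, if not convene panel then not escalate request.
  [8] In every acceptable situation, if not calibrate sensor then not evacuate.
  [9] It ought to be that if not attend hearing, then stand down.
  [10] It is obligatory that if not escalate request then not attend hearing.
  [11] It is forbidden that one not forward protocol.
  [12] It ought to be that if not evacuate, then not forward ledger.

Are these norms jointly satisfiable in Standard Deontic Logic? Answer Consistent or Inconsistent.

Consistent

Premise 3 is O(¬flag_evidence → ¬forward_protocol), but O(¬flag_evidence) is not derivable from the premises, so it does not yield O(¬forward_protocol).
So O(¬forward_protocol) is not derivable, and the apparent clash with O(forward_protocol) does not arise.
A world satisfying every obligation exists (e.g. attend_hearing=true, calibrate_sensor=false, convene_panel=true, escalate_request=true, evacuate=false, flag_evidence=true, flag_schedule=false, forward_ledger=false, forward_protocol=true, stand_down=false, take_oath=false); no atom is both obligatory and forbidden, so the set is consistent.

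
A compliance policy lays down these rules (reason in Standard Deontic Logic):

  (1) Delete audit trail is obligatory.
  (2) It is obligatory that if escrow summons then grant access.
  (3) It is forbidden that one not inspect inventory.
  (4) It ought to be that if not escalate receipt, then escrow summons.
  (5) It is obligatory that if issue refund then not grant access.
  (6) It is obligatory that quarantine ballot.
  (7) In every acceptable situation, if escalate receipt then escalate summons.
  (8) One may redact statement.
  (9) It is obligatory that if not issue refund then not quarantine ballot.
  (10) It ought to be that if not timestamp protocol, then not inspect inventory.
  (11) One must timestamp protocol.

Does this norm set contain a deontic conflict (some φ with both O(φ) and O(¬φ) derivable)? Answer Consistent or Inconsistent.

Premise 10 is O(¬timestamp_protocol → ¬inspect_inventory), but O(¬timestamp_protocol) is not derivable from the premises, so it does not yield O(¬inspect_inventory).
So O(¬inspect_inventory) is not derivable, and the apparent clash with O(inspect_inventory) does not arise.
A world satisfying every obligation exists (e.g. delete_audit_trail=true, escalate_receipt=true, escalate_summons=true, escrow_summons=false, grant_access=false, inspect_inventory=true, issue_refund=true, quarantine_ballot=true, redact_statement=false, timestamp_protocol=true); no atom is both obligatory and forbidden, so the set is consistent.

Consistent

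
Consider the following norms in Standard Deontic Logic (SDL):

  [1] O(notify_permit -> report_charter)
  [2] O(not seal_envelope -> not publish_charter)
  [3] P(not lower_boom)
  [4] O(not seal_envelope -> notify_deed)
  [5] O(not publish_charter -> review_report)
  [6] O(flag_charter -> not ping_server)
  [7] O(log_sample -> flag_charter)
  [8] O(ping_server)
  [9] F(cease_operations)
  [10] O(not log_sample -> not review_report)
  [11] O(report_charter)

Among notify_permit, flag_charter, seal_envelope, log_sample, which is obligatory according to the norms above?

Premise 8 states O(ping_server) outright.
The contrapositive of premise 6 (O(flag_charter -> not ping_server)) is O(ping_server -> not flag_charter), and O(ping_server) is already established, so O(not flag_charter).
Premise 7, O(log_sample -> flag_charter), contraposes to O(not flag_charter -> not log_sample); with O(not flag_charter) we get O(not log_sample).
From O(not log_sample) and premise 10, O(not log_sample -> not review_report), we obtain O(not review_report).
Premise 5, O(not publish_charter -> review_report), contraposes to O(not review_report -> publish_charter); with O(not review_report) we get O(publish_charter).
Premise 2, O(not seal_envelope -> not publish_charter), contraposes to O(publish_charter -> seal_envelope); with O(publish_charter) we get O(seal_envelope).
So O(seal_envelope) holds — seal_envelope is obligatory. None of the other listed options is made obligatory by any chain of premises.

seal_envelope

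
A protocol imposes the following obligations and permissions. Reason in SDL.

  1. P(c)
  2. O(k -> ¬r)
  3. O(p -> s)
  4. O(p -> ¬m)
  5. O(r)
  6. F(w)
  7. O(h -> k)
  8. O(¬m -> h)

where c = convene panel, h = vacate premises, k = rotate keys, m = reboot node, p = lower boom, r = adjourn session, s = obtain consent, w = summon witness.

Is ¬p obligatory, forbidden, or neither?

Obligatory

Premise 5 states O(r) outright.
Premise 2 is O(k -> ¬r); contrapositively O(r -> ¬k). Since O(r) holds, K gives O(¬k).
Premise 7 is O(h -> k); contrapositively O(¬k -> ¬h). Since O(¬k) holds, K gives O(¬h).
Premise 8 is O(¬m -> h); contrapositively O(¬h -> m). Since O(¬h) holds, K gives O(m).
Premise 4, O(p -> ¬m), contraposes to O(m -> ¬p); with O(m) we get O(¬p).
Premises 1, 3, 6 do not contribute to this derivation.
Hence ¬p is obligatory.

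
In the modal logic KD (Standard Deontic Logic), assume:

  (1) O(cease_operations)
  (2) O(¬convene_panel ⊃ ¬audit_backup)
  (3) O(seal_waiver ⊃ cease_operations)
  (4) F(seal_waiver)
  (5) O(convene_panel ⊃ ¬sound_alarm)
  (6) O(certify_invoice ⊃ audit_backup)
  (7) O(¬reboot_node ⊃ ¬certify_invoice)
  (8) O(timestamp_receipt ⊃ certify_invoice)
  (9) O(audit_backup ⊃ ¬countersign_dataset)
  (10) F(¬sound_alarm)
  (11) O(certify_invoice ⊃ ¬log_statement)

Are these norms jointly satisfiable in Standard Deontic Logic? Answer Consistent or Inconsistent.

Consistent

Premise 3 is O(seal_waiver ⊃ cease_operations); even if O(cease_operations) held, inferring O(seal_waiver) would be affirming the consequent — invalid.
So O(seal_waiver) is not derivable, and the apparent clash with O(¬seal_waiver) does not arise.
A world satisfying every obligation exists (e.g. audit_backup=false, cease_operations=true, certify_invoice=false, convene_panel=false, countersign_dataset=false, log_statement=false, reboot_node=false, seal_waiver=false, sound_alarm=true, timestamp_receipt=false); no atom is both obligatory and forbidden, so the set is consistent.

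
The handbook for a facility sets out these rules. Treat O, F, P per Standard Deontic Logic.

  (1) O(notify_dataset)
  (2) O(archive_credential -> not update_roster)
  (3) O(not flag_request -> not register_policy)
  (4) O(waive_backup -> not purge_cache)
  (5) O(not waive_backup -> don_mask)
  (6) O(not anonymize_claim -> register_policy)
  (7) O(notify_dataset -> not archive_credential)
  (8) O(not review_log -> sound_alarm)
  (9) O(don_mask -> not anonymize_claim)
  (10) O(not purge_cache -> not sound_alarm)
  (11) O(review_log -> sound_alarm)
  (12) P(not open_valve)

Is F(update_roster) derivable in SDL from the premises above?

No

Premise 2 is O(archive_credential -> not update_roster), but O(archive_credential) is not derivable from the premises, so it does not yield O(not update_roster).
No other premise forces O(not update_roster). An ideal world satisfying every premise can still have update_roster true, so F(update_roster) is not derivable.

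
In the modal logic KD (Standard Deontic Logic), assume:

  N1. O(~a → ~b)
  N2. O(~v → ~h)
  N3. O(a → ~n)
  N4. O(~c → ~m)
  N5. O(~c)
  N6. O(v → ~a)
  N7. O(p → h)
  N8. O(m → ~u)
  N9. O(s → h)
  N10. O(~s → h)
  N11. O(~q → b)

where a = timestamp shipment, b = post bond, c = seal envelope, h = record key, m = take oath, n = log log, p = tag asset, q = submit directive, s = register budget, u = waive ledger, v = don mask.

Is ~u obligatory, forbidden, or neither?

Premise 8 is O(m → ~u), but O(m) is not derivable from the premises, so it does not yield O(~u).
No premise or chain of K-axiom applications forces O(~u), and none forces O(u). So ~u is neither obligatory nor forbidden under these norms.

Neither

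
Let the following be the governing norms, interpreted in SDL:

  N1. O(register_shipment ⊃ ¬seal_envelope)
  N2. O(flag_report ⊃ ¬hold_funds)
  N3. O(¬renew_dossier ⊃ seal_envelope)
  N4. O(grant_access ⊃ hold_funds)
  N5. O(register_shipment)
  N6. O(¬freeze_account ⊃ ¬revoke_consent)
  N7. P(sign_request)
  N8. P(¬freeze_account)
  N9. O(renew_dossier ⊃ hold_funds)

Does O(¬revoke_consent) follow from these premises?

Premise 6 is O(¬freeze_account ⊃ ¬revoke_consent), but O(¬freeze_account) is not derivable from the premises (the permission P(¬freeze_account) asserts only ¬O(freeze_account), not O(¬freeze_account)), so it does not yield O(¬revoke_consent).
No other premise forces O(¬revoke_consent). An ideal world satisfying every premise can still have ¬revoke_consent false, so O(¬revoke_consent) is not derivable.

No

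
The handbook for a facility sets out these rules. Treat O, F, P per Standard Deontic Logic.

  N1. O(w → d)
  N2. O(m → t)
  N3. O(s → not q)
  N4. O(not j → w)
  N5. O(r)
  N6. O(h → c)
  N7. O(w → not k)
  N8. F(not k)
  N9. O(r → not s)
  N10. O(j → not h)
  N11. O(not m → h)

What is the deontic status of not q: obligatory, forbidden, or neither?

Neither

Premise 3 is O(s → not q), but O(s) is not derivable from the premises, so it does not yield O(not q).
No premise or chain of K-axiom applications forces O(not q), and none forces O(q). So not q is neither obligatory nor forbidden under these norms.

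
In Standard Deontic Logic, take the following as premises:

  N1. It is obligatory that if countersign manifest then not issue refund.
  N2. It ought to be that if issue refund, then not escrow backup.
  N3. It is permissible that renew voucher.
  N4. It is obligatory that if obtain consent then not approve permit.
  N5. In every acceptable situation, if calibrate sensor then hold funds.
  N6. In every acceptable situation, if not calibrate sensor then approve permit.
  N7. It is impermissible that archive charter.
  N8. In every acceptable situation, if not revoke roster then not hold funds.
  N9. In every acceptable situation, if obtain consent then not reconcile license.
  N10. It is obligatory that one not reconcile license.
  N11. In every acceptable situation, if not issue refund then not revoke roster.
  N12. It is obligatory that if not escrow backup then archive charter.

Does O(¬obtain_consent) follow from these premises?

F(archive_charter) at premise 7 means O(¬archive_charter).
Premise 12 is O(¬escrow_backup → archive_charter); contrapositively O(¬archive_charter → escrow_backup). Since O(¬archive_charter) holds, K gives O(escrow_backup).
Premise 2, O(issue_refund → ¬escrow_backup), contraposes to O(escrow_backup → ¬issue_refund); with O(escrow_backup) we get O(¬issue_refund).
Applying K to premise 11 (O(¬issue_refund → ¬revoke_roster)) and O(¬issue_refund) yields O(¬revoke_roster).
Applying K to premise 8 (O(¬revoke_roster → ¬hold_funds)) and O(¬revoke_roster) yields O(¬hold_funds).
Premise 5, O(calibrate_sensor → hold_funds), contraposes to O(¬hold_funds → ¬calibrate_sensor); with O(¬hold_funds) we get O(¬calibrate_sensor).
With premise 6, O(¬calibrate_sensor → approve_permit), the K-axiom yields O(approve_permit).
The contrapositive of premise 4 (O(obtain_consent → ¬approve_permit)) is O(approve_permit → ¬obtain_consent), and O(approve_permit) is already established, so O(¬obtain_consent).
Premises 1, 3, 9, 10 do not contribute to this derivation.
So O(¬obtain_consent) follows.

Yes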